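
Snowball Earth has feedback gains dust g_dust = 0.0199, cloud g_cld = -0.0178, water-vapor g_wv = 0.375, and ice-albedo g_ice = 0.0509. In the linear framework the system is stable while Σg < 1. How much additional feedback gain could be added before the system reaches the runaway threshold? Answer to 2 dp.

0.57

Current total gain = 0.0199 − 0.0178 + 0.375 + 0.0509 = 0.428.
Margin to runaway = 1 − 0.428 = 0.57.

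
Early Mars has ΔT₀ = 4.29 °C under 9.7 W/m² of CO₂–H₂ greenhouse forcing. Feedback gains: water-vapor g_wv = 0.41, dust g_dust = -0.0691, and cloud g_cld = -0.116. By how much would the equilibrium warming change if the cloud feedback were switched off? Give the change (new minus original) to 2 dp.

0.97 °C

Original: g = 0.2249, ΔT = 4.29/(1−0.2249) = 5.5348 °C.
Without cloud: g' = 0.3409, ΔT' = 4.29/(1−0.3409) = 6.5089 °C.
Change = 6.5089 − 5.5348 = 0.97 °C.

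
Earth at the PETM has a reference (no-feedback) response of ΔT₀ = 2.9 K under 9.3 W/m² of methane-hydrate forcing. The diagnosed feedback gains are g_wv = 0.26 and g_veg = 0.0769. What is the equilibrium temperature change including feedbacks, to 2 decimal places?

Total gain g = 0.26 + 0.0769 = 0.3369.
Amplification A = 1/(1 − 0.3369) = 1.508.
ΔT = 2.9 × 1.508 = 4.37 K.

4.37 K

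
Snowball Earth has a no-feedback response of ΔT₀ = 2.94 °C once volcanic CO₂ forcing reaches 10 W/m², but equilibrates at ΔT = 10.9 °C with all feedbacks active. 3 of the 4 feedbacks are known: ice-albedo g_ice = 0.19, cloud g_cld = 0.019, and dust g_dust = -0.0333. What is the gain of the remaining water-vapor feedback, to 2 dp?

0.55

Amplification A = ΔT/ΔT₀ = 10.9/2.94 = 3.707.
Total gain g = 1 − 1/A = 1 − 1/3.707 = 0.7302.
Known gains sum to 0.19 + 0.019 − 0.0333 = 0.1757.
g_wv = 0.7302 − 0.1757 = 0.55.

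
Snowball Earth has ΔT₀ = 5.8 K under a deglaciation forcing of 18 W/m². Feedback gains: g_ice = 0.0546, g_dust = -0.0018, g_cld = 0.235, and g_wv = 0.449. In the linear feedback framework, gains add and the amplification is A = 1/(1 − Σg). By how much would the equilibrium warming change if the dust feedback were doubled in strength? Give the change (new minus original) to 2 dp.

Original: g = 0.7368, ΔT = 5.8/(1−0.7368) = 22.0365 K.
With doubled dust: g' = 0.735, ΔT' = 5.8/(1−0.735) = 21.8868 K.
Change = 21.8868 − 22.0365 = -0.15 K.

-0.15 K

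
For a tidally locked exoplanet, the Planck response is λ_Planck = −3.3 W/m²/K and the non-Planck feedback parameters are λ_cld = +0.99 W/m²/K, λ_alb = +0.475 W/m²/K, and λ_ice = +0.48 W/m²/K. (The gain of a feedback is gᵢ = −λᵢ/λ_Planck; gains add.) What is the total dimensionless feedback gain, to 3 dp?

Convert to gains: g_cld = 0.99/3.3 = 0.3; g_alb = 0.475/3.3 = 0.1439; g_ice = 0.48/3.3 = 0.1455.
Total gain g = 0.5894.

0.589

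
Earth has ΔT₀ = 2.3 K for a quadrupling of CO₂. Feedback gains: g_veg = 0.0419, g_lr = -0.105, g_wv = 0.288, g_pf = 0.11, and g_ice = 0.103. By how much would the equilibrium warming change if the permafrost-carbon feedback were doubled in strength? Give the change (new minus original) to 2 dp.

Original: g = 0.4379, ΔT = 2.3/(1−0.4379) = 4.0918 K.
With doubled permafrost-carbon: g' = 0.5479, ΔT' = 2.3/(1−0.5479) = 5.0874 K.
Change = 5.0874 − 4.0918 = 1.00 K.

1.00 K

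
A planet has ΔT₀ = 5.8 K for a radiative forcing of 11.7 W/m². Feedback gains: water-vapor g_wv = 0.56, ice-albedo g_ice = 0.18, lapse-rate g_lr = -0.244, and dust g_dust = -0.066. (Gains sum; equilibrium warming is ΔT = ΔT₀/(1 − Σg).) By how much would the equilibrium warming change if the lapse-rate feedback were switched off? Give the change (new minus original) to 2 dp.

Original: g = 0.43, ΔT = 5.8/(1−0.43) = 10.1754 K.
Without lapse-rate: g' = 0.674, ΔT' = 5.8/(1−0.674) = 17.7914 K.
Change = 17.7914 − 10.1754 = 7.62 K.

7.62 K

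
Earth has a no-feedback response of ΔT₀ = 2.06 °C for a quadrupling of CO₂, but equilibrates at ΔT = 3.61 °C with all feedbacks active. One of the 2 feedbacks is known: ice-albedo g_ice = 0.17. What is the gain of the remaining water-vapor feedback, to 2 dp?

0.26

Amplification A = ΔT/ΔT₀ = 3.61/2.06 = 1.752.
Total gain g = 1 − 1/A = 1 − 1/1.752 = 0.4292.
The known gain is 0.17.
g_wv = 0.4292 − 0.17 = 0.26.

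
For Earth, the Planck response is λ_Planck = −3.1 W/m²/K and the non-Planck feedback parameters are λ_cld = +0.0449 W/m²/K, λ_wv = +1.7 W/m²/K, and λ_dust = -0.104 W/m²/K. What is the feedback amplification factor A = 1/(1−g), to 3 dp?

2.125

Convert to gains: g_cld = 0.0449/3.1 = 0.01448; g_wv = 1.7/3.1 = 0.5484; g_dust = -0.104/3.1 = -0.03355.
Total gain g = 0.52933.
A = 1/(1 − 0.52933) = 2.125.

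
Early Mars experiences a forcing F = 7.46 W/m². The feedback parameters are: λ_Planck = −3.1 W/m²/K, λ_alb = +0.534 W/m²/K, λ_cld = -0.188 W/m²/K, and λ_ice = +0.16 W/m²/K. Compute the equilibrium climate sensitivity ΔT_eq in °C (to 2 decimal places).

Net feedback parameter λ = (−3.1) + (+0.534) + (-0.188) + (+0.16) = -2.594 W/m²/K.
ΔT = −F/λ = −7.46/(-2.594) = 2.88 °C.

2.88 °C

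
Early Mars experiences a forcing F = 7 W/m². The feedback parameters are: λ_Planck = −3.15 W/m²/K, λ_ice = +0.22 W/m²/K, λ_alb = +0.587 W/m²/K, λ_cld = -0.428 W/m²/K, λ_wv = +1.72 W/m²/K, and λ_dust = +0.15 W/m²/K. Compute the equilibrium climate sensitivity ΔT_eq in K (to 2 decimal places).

Net feedback parameter λ = (−3.15) + (+0.22) + (+0.587) + (-0.428) + (+1.72) + (+0.15) = -0.901 W/m²/K.
ΔT = −F/λ = −7/(-0.901) = 7.77 K.

7.77 K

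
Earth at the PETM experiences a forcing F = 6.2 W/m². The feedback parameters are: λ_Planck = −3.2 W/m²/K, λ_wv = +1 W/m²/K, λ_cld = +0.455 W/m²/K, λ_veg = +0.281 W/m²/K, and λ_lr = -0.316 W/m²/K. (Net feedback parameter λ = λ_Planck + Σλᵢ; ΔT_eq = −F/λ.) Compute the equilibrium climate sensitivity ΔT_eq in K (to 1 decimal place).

3.5 K

Net feedback parameter λ = (−3.2) + (+1) + (+0.455) + (+0.281) + (-0.316) = -1.78 W/m²/K.
ΔT = −F/λ = −6.2/(-1.78) = 3.5 K.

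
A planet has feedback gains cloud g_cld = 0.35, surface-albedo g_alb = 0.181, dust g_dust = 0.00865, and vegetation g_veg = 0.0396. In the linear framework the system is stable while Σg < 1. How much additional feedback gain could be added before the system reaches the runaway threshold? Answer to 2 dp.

0.42

Current total gain = 0.35 + 0.181 + 0.00865 + 0.0396 = 0.57925.
Margin to runaway = 1 − 0.57925 = 0.42.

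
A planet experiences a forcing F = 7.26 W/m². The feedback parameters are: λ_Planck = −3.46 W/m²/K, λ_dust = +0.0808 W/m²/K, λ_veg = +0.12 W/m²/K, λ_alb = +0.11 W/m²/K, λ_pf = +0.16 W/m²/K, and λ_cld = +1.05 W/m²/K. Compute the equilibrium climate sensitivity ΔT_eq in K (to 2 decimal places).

Net feedback parameter λ = (−3.46) + (+0.0808) + (+0.12) + (+0.11) + (+0.16) + (+1.05) = -1.9392 W/m²/K.
ΔT = −F/λ = −7.26/(-1.9392) = 3.74 K.

3.74 K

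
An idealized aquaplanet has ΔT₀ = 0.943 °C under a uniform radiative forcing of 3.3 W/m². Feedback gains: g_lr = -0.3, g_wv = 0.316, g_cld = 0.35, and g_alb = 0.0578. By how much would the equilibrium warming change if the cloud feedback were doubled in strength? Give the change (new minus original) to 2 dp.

Original: g = 0.4238, ΔT = 0.943/(1−0.4238) = 1.6366 °C.
With doubled cloud: g' = 0.7738, ΔT' = 0.943/(1−0.7738) = 4.1689 °C.
Change = 4.1689 − 1.6366 = 2.53 °C.

2.53 °C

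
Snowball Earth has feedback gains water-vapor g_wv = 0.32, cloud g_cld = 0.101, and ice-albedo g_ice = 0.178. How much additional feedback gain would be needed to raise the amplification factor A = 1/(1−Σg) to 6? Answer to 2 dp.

0.23

Current total gain = 0.599.
Target gain for A = 6: g* = 1 − 1/6 = 0.8333.
Additional gain needed = 0.8333 − 0.599 = 0.23.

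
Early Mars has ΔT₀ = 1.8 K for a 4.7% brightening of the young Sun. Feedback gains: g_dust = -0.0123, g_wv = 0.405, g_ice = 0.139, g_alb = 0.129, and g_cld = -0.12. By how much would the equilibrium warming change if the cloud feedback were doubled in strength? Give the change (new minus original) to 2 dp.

-0.81 K

Original: g = 0.5407, ΔT = 1.8/(1−0.5407) = 3.9190 K.
With doubled cloud: g' = 0.4207, ΔT' = 1.8/(1−0.4207) = 3.1072 K.
Change = 3.1072 − 3.9190 = -0.81 K.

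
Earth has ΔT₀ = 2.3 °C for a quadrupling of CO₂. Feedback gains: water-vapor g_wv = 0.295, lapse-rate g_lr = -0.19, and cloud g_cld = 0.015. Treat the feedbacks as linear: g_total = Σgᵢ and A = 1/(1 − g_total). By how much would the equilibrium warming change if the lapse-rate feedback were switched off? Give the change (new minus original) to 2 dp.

0.72 °C

Original: g = 0.12, ΔT = 2.3/(1−0.12) = 2.6136 °C.
Without lapse-rate: g' = 0.31, ΔT' = 2.3/(1−0.31) = 3.3333 °C.
Change = 3.3333 − 2.6136 = 0.72 °C.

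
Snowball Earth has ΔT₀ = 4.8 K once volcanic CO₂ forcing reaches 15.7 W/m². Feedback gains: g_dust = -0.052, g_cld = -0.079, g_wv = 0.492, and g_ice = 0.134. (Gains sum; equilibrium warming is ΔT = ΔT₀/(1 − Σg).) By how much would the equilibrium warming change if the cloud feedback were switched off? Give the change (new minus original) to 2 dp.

Original: g = 0.495, ΔT = 4.8/(1−0.495) = 9.5050 K.
Without cloud: g' = 0.574, ΔT' = 4.8/(1−0.574) = 11.2676 K.
Change = 11.2676 − 9.5050 = 1.76 K.

1.76 K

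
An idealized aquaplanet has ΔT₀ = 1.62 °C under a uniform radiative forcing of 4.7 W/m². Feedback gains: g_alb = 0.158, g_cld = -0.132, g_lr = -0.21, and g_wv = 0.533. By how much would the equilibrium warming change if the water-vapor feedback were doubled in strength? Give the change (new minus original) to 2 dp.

Original: g = 0.349, ΔT = 1.62/(1−0.349) = 2.4885 °C.
With doubled water-vapor: g' = 0.882, ΔT' = 1.62/(1−0.882) = 13.7288 °C.
Change = 13.7288 − 2.4885 = 11.24 °C.

11.24 °C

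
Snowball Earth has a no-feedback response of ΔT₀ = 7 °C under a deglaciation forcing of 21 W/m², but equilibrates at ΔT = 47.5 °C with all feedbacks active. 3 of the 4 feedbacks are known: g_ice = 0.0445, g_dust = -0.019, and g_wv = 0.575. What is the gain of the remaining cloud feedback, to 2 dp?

0.25

Amplification A = ΔT/ΔT₀ = 47.5/7 = 6.786.
Total gain g = 1 − 1/A = 1 − 1/6.786 = 0.8526.
Known gains sum to 0.0445 − 0.019 + 0.575 = 0.6005.
g_cld = 0.8526 − 0.6005 = 0.25.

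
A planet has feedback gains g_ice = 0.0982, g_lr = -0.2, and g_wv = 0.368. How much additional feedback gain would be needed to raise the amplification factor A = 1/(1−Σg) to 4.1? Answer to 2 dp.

0.49

Current total gain = 0.2662.
Target gain for A = 4.1: g* = 1 − 1/4.1 = 0.7561.
Additional gain needed = 0.7561 − 0.2662 = 0.49.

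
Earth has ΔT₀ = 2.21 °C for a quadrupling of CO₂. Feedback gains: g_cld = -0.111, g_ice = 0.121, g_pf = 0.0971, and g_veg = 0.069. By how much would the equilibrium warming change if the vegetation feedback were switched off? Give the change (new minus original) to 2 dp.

-0.21 °C

Original: g = 0.1761, ΔT = 2.21/(1−0.1761) = 2.6824 °C.
Without vegetation: g' = 0.1071, ΔT' = 2.21/(1−0.1071) = 2.4751 °C.
Change = 2.4751 − 2.6824 = -0.21 °C.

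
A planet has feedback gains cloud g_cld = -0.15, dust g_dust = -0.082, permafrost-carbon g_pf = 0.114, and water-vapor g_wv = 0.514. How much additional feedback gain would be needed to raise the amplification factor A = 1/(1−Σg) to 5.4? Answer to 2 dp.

Current total gain = 0.396.
Target gain for A = 5.4: g* = 1 − 1/5.4 = 0.8148.
Additional gain needed = 0.8148 − 0.396 = 0.42.

0.42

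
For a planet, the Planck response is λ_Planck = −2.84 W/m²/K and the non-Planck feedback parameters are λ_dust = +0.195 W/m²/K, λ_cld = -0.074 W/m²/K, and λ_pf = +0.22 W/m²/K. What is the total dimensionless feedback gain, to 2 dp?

0.12

Convert to gains: g_dust = 0.195/2.84 = 0.06866; g_cld = -0.074/2.84 = -0.02606; g_pf = 0.22/2.84 = 0.07746.
Total gain g = 0.12006.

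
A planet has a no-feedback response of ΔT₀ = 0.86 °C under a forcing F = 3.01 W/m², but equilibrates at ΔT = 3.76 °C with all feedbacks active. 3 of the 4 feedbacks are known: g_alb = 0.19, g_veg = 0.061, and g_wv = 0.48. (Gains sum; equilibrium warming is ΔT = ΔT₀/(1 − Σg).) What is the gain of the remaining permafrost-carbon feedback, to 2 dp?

Amplification A = ΔT/ΔT₀ = 3.76/0.86 = 4.372.
Total gain g = 1 − 1/A = 1 − 1/4.372 = 0.7713.
Known gains sum to 0.19 + 0.061 + 0.48 = 0.731.
g_pf = 0.7713 − 0.731 = 0.04.

0.04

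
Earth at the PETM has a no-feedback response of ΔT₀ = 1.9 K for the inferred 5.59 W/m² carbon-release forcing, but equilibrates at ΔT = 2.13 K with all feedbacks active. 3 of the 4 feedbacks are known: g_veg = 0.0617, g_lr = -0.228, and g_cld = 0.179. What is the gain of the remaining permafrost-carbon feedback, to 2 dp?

0.10

Amplification A = ΔT/ΔT₀ = 2.13/1.9 = 1.121.
Total gain g = 1 − 1/A = 1 − 1/1.121 = 0.1079.
Known gains sum to 0.0617 − 0.228 + 0.179 = 0.0127.
g_pf = 0.1079 − 0.0127 = 0.10.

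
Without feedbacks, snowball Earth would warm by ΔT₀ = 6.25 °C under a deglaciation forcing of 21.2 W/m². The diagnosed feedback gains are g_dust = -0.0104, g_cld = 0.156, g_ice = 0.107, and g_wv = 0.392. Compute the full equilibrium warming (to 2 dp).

Total gain g = -0.0104 + 0.156 + 0.107 + 0.392 = 0.6446.
Amplification A = 1/(1 − 0.6446) = 2.814.
ΔT = 6.25 × 2.814 = 17.59 °C.

17.59 °C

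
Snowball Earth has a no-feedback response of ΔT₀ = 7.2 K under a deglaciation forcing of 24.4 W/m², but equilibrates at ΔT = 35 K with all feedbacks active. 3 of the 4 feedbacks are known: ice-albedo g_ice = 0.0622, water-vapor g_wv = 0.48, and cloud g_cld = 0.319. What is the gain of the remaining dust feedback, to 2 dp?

Amplification A = ΔT/ΔT₀ = 35/7.2 = 4.861.
Total gain g = 1 − 1/A = 1 − 1/4.861 = 0.7943.
Known gains sum to 0.0622 + 0.48 + 0.319 = 0.8612.
g_dust = 0.7943 − 0.8612 = -0.07.

-0.07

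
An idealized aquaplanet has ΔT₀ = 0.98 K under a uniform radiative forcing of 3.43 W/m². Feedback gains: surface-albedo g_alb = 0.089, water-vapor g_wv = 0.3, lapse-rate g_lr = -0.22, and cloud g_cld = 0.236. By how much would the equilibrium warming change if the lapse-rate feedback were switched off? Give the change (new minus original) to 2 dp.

Original: g = 0.405, ΔT = 0.98/(1−0.405) = 1.6471 K.
Without lapse-rate: g' = 0.625, ΔT' = 0.98/(1−0.625) = 2.6133 K.
Change = 2.6133 − 1.6471 = 0.97 K.

0.97 K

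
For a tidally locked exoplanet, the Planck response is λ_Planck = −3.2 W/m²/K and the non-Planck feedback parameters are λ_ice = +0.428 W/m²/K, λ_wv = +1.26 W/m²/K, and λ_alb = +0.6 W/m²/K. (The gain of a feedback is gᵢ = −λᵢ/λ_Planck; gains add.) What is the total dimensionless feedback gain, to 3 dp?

0.715

Convert to gains: g_ice = 0.428/3.2 = 0.1337; g_wv = 1.26/3.2 = 0.3937; g_alb = 0.6/3.2 = 0.1875.
Total gain g = 0.7149.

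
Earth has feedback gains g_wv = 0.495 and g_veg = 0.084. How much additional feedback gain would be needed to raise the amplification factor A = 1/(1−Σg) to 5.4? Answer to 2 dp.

Current total gain = 0.579.
Target gain for A = 5.4: g* = 1 − 1/5.4 = 0.8148.
Additional gain needed = 0.8148 − 0.579 = 0.24.

0.24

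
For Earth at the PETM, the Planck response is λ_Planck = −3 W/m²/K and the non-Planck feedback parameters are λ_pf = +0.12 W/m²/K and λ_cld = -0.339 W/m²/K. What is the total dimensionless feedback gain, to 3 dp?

Convert to gains: g_pf = 0.12/3 = 0.04; g_cld = -0.339/3 = -0.113.
Total gain g = -0.073.

-0.073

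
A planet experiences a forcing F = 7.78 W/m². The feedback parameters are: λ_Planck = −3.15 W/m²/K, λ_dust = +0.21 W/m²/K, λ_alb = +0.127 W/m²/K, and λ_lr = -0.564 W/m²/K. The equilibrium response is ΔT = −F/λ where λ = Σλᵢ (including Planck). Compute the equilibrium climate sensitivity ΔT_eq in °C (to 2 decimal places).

Net feedback parameter λ = (−3.15) + (+0.21) + (+0.127) + (-0.564) = -3.377 W/m²/K.
ΔT = −F/λ = −7.78/(-3.377) = 2.30 °C.

2.30 °C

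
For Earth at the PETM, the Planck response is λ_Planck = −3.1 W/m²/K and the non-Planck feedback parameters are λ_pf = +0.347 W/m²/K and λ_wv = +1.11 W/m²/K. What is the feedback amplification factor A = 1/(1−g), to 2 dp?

1.89

Convert to gains: g_pf = 0.347/3.1 = 0.1119; g_wv = 1.11/3.1 = 0.3581.
Total gain g = 0.47.
A = 1/(1 − 0.47) = 1.89.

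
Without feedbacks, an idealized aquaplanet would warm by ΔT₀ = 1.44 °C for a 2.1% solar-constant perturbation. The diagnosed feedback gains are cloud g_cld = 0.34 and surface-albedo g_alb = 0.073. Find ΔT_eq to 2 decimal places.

2.45 °C

Total gain g = 0.34 + 0.073 = 0.413.
Amplification A = 1/(1 − 0.413) = 1.704.
ΔT = 1.44 × 1.704 = 2.45 °C.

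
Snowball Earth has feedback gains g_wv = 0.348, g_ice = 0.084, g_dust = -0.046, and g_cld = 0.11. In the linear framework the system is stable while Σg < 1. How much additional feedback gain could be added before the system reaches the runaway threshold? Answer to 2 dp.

Current total gain = 0.348 + 0.084 − 0.046 + 0.11 = 0.496.
Margin to runaway = 1 − 0.496 = 0.50.

0.50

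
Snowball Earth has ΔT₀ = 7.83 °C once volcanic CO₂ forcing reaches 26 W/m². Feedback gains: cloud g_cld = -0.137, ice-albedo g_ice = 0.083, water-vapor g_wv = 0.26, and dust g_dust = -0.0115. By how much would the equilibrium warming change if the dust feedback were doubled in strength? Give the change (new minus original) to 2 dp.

-0.14 °C

Original: g = 0.1945, ΔT = 7.83/(1−0.1945) = 9.7207 °C.
With doubled dust: g' = 0.183, ΔT' = 7.83/(1−0.183) = 9.5838 °C.
Change = 9.5838 − 9.7207 = -0.14 °C.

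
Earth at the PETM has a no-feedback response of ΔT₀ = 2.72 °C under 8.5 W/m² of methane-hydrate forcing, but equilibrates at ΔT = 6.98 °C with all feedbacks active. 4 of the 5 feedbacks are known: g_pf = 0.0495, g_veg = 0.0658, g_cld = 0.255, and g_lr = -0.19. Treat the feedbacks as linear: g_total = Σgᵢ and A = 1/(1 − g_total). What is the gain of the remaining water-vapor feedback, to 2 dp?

Amplification A = ΔT/ΔT₀ = 6.98/2.72 = 2.566.
Total gain g = 1 − 1/A = 1 − 1/2.566 = 0.6103.
Known gains sum to 0.0495 + 0.0658 + 0.255 − 0.19 = 0.1803.
g_wv = 0.6103 − 0.1803 = 0.43.

0.43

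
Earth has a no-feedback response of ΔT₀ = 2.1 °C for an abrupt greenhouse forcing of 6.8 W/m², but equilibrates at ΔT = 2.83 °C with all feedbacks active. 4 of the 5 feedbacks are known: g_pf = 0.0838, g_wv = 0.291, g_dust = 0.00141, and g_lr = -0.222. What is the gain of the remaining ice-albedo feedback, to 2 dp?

Amplification A = ΔT/ΔT₀ = 2.83/2.1 = 1.348.
Total gain g = 1 − 1/A = 1 − 1/1.348 = 0.2582.
Known gains sum to 0.0838 + 0.291 + 0.00141 − 0.222 = 0.15421.
g_ice = 0.2582 − 0.15421 = 0.10.

0.10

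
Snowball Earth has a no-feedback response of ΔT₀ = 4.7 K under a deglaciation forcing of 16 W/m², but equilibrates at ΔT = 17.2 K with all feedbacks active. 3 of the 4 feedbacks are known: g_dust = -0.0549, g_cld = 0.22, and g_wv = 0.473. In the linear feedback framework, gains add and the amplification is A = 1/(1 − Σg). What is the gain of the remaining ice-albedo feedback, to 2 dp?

Amplification A = ΔT/ΔT₀ = 17.2/4.7 = 3.66.
Total gain g = 1 − 1/A = 1 − 1/3.66 = 0.7268.
Known gains sum to -0.0549 + 0.22 + 0.473 = 0.6381.
g_ice = 0.7268 − 0.6381 = 0.09.

0.09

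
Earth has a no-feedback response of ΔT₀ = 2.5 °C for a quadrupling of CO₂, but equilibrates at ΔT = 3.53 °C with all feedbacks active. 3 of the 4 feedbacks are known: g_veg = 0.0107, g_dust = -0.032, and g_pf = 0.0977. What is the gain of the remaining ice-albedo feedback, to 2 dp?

0.22

Amplification A = ΔT/ΔT₀ = 3.53/2.5 = 1.412.
Total gain g = 1 − 1/A = 1 − 1/1.412 = 0.2918.
Known gains sum to 0.0107 − 0.032 + 0.0977 = 0.0764.
g_ice = 0.2918 − 0.0764 = 0.22.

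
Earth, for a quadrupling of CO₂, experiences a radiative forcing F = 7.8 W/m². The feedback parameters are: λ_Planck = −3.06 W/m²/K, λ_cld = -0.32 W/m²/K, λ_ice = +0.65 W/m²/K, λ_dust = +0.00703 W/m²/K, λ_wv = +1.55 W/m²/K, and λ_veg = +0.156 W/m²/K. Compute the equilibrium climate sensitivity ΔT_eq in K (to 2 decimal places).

7.67 K

Net feedback parameter λ = (−3.06) + (-0.32) + (+0.65) + (+0.00703) + (+1.55) + (+0.156) = -1.01697 W/m²/K.
ΔT = −F/λ = −7.8/(-1.01697) = 7.67 K.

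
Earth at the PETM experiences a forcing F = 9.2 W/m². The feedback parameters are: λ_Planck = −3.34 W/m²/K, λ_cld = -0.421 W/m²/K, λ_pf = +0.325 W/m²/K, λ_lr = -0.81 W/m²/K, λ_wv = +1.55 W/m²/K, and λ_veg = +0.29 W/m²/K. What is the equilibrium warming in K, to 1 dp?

Net feedback parameter λ = (−3.34) + (-0.421) + (+0.325) + (-0.81) + (+1.55) + (+0.29) = -2.406 W/m²/K.
ΔT = −F/λ = −9.2/(-2.406) = 3.8 K.

3.8 K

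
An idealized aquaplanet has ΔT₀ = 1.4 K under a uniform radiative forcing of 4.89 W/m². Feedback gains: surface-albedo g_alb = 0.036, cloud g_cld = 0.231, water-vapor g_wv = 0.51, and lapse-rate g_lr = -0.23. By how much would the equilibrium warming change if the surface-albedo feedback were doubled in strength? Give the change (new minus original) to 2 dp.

Original: g = 0.547, ΔT = 1.4/(1−0.547) = 3.0905 K.
With doubled surface-albedo: g' = 0.583, ΔT' = 1.4/(1−0.583) = 3.3573 K.
Change = 3.3573 − 3.0905 = 0.27 K.

0.27 K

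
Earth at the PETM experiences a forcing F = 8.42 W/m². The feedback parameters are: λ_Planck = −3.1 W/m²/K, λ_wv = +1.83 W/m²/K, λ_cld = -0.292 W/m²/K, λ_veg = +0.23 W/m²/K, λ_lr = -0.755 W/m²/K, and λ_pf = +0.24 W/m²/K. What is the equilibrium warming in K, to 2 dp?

4.56 K

Net feedback parameter λ = (−3.1) + (+1.83) + (-0.292) + (+0.23) + (-0.755) + (+0.24) = -1.847 W/m²/K.
ΔT = −F/λ = −8.42/(-1.847) = 4.56 K.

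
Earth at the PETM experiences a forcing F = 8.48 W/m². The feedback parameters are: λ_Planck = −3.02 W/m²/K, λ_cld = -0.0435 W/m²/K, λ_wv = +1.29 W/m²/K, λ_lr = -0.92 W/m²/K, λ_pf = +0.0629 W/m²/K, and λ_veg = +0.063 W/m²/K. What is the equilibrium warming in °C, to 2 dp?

3.30 °C

Net feedback parameter λ = (−3.02) + (-0.0435) + (+1.29) + (-0.92) + (+0.0629) + (+0.063) = -2.5676 W/m²/K.
ΔT = −F/λ = −8.48/(-2.5676) = 3.30 °C.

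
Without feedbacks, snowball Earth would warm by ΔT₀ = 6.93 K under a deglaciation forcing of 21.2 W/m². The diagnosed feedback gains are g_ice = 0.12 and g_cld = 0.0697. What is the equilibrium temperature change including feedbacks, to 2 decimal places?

Total gain g = 0.12 + 0.0697 = 0.1897.
Amplification A = 1/(1 − 0.1897) = 1.234.
ΔT = 6.93 × 1.234 = 8.55 K.

8.55 K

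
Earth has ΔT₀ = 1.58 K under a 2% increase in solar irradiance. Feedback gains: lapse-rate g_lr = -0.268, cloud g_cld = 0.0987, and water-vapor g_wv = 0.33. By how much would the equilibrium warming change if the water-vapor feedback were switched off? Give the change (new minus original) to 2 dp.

Original: g = 0.1607, ΔT = 1.58/(1−0.1607) = 1.8825 K.
Without water-vapor: g' = -0.1693, ΔT' = 1.58/(1+0.1693) = 1.3512 K.
Change = 1.3512 − 1.8825 = -0.53 K.

-0.53 K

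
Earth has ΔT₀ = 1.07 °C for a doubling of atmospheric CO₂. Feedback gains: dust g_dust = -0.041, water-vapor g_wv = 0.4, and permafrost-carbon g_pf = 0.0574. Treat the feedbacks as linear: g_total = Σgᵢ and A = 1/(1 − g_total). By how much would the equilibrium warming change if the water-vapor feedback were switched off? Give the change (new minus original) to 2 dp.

Original: g = 0.4164, ΔT = 1.07/(1−0.4164) = 1.8334 °C.
Without water-vapor: g' = 0.0164, ΔT' = 1.07/(1−0.0164) = 1.0878 °C.
Change = 1.0878 − 1.8334 = -0.75 °C.

-0.75 °C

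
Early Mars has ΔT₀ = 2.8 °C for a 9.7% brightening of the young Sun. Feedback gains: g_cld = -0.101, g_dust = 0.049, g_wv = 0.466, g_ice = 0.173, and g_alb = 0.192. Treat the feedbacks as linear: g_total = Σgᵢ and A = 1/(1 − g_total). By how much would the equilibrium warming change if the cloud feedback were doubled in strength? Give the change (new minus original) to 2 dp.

-3.97 °C

Original: g = 0.779, ΔT = 2.8/(1−0.779) = 12.6697 °C.
With doubled cloud: g' = 0.678, ΔT' = 2.8/(1−0.678) = 8.6957 °C.
Change = 8.6957 − 12.6697 = -3.97 °C.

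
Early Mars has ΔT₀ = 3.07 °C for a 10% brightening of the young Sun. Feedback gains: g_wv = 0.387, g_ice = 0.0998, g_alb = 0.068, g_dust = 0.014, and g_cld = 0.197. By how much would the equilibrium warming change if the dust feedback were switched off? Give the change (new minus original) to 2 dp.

-0.74 °C

Original: g = 0.7658, ΔT = 3.07/(1−0.7658) = 13.1085 °C.
Without dust: g' = 0.7518, ΔT' = 3.07/(1−0.7518) = 12.3691 °C.
Change = 12.3691 − 13.1085 = -0.74 °C.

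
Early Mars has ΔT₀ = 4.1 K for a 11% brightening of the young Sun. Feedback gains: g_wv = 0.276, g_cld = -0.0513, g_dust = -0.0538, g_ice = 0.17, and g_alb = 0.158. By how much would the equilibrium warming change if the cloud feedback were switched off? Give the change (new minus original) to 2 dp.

Original: g = 0.4989, ΔT = 4.1/(1−0.4989) = 8.1820 K.
Without cloud: g' = 0.5502, ΔT' = 4.1/(1−0.5502) = 9.1152 K.
Change = 9.1152 − 8.1820 = 0.93 K.

0.93 K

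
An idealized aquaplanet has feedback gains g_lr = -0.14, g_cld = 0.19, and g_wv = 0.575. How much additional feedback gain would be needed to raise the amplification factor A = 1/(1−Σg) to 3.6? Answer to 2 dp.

Current total gain = 0.625.
Target gain for A = 3.6: g* = 1 − 1/3.6 = 0.7222.
Additional gain needed = 0.7222 − 0.625 = 0.10.

0.10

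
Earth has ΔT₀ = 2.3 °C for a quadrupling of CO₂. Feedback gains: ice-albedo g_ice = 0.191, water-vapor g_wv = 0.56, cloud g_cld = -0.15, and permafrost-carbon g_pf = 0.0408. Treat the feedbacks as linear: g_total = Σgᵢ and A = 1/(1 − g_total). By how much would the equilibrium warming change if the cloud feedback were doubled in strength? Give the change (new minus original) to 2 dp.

Original: g = 0.6418, ΔT = 2.3/(1−0.6418) = 6.4210 °C.
With doubled cloud: g' = 0.4918, ΔT' = 2.3/(1−0.4918) = 4.5258 °C.
Change = 4.5258 − 6.4210 = -1.90 °C.

-1.90 °C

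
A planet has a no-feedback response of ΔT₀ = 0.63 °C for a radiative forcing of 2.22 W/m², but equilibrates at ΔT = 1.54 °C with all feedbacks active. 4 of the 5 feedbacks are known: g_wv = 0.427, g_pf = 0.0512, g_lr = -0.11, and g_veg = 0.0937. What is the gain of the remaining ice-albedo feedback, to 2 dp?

0.13

Amplification A = ΔT/ΔT₀ = 1.54/0.63 = 2.444.
Total gain g = 1 − 1/A = 1 − 1/2.444 = 0.5908.
Known gains sum to 0.427 + 0.0512 − 0.11 + 0.0937 = 0.4619.
g_ice = 0.5908 − 0.4619 = 0.13.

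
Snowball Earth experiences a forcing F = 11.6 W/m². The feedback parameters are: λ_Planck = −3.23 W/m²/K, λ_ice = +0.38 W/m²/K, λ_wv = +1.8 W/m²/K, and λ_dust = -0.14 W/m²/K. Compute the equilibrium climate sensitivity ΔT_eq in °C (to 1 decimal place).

9.7 °C

Net feedback parameter λ = (−3.23) + (+0.38) + (+1.8) + (-0.14) = -1.19 W/m²/K.
ΔT = −F/λ = −11.6/(-1.19) = 9.7 °C.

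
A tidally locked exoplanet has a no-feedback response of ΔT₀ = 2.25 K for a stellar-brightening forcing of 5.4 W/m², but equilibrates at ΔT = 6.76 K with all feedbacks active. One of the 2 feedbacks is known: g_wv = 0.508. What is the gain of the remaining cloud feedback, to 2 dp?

Amplification A = ΔT/ΔT₀ = 6.76/2.25 = 3.004.
Total gain g = 1 − 1/A = 1 − 1/3.004 = 0.6671.
The known gain is 0.508.
g_cld = 0.6671 − 0.508 = 0.16.

0.16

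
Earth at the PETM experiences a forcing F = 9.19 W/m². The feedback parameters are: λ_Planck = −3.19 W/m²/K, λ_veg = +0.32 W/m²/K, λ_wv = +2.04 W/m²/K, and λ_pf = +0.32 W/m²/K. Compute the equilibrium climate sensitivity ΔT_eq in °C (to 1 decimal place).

18.0 °C

Net feedback parameter λ = (−3.19) + (+0.32) + (+2.04) + (+0.32) = -0.51 W/m²/K.
ΔT = −F/λ = −9.19/(-0.51) = 18.0 °C.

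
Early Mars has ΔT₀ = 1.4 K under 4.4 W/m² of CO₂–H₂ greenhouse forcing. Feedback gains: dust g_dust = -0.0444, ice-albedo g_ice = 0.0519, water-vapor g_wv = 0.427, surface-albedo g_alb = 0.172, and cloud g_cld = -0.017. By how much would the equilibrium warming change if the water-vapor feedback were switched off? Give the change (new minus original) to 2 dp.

Original: g = 0.5895, ΔT = 1.4/(1−0.5895) = 3.4105 K.
Without water-vapor: g' = 0.1625, ΔT' = 1.4/(1−0.1625) = 1.6716 K.
Change = 1.6716 − 3.4105 = -1.74 K.

-1.74 K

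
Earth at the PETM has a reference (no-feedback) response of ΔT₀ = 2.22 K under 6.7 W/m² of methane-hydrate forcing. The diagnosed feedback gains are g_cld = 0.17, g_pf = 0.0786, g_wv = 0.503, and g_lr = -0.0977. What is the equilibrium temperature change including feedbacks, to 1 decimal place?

Total gain g = 0.17 + 0.0786 + 0.503 − 0.0977 = 0.6539.
Amplification A = 1/(1 − 0.6539) = 2.889.
ΔT = 2.22 × 2.889 = 6.4 K.

6.4 K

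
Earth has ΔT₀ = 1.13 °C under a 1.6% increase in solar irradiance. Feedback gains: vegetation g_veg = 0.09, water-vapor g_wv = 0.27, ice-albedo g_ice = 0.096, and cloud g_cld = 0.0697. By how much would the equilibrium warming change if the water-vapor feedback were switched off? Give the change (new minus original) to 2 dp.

-0.86 °C

Original: g = 0.5257, ΔT = 1.13/(1−0.5257) = 2.3825 °C.
Without water-vapor: g' = 0.2557, ΔT' = 1.13/(1−0.2557) = 1.5182 °C.
Change = 1.5182 − 2.3825 = -0.86 °C.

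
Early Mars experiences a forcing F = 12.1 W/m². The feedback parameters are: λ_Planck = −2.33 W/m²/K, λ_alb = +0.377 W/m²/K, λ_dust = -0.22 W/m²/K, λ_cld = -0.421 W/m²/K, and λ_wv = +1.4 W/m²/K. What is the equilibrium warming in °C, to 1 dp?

10.1 °C

Net feedback parameter λ = (−2.33) + (+0.377) + (-0.22) + (-0.421) + (+1.4) = -1.194 W/m²/K.
ΔT = −F/λ = −12.1/(-1.194) = 10.1 °C.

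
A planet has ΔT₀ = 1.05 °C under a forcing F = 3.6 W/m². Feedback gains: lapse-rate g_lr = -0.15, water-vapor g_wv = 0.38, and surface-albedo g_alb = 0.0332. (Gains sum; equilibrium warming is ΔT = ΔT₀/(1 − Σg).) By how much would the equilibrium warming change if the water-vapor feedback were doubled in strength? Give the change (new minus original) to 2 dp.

1.52 °C

Original: g = 0.2632, ΔT = 1.05/(1−0.2632) = 1.4251 °C.
With doubled water-vapor: g' = 0.6432, ΔT' = 1.05/(1−0.6432) = 2.9428 °C.
Change = 2.9428 − 1.4251 = 1.52 °C.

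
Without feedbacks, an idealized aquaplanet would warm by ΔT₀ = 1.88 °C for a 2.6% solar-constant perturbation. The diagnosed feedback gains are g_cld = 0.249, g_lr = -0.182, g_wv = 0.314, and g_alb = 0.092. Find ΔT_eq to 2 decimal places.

Total gain g = 0.249 − 0.182 + 0.314 + 0.092 = 0.473.
Amplification A = 1/(1 − 0.473) = 1.898.
ΔT = 1.88 × 1.898 = 3.57 °C.

3.57 °C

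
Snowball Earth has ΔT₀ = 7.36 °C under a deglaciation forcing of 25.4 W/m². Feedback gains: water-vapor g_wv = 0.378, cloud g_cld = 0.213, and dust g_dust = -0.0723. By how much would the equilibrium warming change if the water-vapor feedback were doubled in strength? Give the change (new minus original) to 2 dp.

55.96 °C

Original: g = 0.5187, ΔT = 7.36/(1−0.5187) = 15.2919 °C.
With doubled water-vapor: g' = 0.8967, ΔT' = 7.36/(1−0.8967) = 71.2488 °C.
Change = 71.2488 − 15.2919 = 55.96 °C.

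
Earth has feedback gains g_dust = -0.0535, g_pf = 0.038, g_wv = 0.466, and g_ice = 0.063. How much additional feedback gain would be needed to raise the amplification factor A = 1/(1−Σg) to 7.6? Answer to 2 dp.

Current total gain = 0.5135.
Target gain for A = 7.6: g* = 1 − 1/7.6 = 0.8684.
Additional gain needed = 0.8684 − 0.5135 = 0.35.

0.35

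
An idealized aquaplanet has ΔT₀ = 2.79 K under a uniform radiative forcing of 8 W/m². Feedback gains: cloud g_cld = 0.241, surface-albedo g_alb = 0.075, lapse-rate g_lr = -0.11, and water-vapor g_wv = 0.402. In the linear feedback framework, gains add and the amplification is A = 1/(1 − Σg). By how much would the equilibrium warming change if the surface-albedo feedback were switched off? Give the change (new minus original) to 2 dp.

Original: g = 0.608, ΔT = 2.79/(1−0.608) = 7.1173 K.
Without surface-albedo: g' = 0.533, ΔT' = 2.79/(1−0.533) = 5.9743 K.
Change = 5.9743 − 7.1173 = -1.14 K.

-1.14 K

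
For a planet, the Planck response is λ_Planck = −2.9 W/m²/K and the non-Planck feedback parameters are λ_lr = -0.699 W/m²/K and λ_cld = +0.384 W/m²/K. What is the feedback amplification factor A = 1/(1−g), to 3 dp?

0.902

Convert to gains: g_lr = -0.699/2.9 = -0.241; g_cld = 0.384/2.9 = 0.1324.
Total gain g = -0.1086.
A = 1/(1 + 0.1086) = 0.902.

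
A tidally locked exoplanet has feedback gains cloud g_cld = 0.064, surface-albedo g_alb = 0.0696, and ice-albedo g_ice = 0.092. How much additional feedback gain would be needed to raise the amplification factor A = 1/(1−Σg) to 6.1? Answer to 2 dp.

Current total gain = 0.2256.
Target gain for A = 6.1: g* = 1 − 1/6.1 = 0.8361.
Additional gain needed = 0.8361 − 0.2256 = 0.61.

0.61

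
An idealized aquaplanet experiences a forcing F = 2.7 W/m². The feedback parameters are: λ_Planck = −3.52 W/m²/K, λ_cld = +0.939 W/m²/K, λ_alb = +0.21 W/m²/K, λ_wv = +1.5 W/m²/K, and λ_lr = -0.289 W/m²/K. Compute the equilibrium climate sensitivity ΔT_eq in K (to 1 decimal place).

2.3 K

Net feedback parameter λ = (−3.52) + (+0.939) + (+0.21) + (+1.5) + (-0.289) = -1.16 W/m²/K.
ΔT = −F/λ = −2.7/(-1.16) = 2.3 K.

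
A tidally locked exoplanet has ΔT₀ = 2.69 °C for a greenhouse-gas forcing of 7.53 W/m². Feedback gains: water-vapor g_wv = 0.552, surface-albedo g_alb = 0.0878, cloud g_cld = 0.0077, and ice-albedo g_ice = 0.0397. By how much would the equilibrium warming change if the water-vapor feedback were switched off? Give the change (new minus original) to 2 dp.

Original: g = 0.6872, ΔT = 2.69/(1−0.6872) = 8.5997 °C.
Without water-vapor: g' = 0.1352, ΔT' = 2.69/(1−0.1352) = 3.1105 °C.
Change = 3.1105 − 8.5997 = -5.49 °C.

-5.49 °C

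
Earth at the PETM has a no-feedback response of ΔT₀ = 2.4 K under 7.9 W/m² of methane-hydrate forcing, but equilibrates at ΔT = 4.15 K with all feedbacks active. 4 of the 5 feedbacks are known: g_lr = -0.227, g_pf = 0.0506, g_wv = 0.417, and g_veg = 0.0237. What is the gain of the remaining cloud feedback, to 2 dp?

Amplification A = ΔT/ΔT₀ = 4.15/2.4 = 1.729.
Total gain g = 1 − 1/A = 1 − 1/1.729 = 0.4216.
Known gains sum to -0.227 + 0.0506 + 0.417 + 0.0237 = 0.2643.
g_cld = 0.4216 − 0.2643 = 0.16.

0.16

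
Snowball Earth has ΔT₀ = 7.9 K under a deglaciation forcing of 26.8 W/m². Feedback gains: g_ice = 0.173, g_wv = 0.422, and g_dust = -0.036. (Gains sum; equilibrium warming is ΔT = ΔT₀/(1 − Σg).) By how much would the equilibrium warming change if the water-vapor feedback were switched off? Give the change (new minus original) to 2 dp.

-8.76 K

Original: g = 0.559, ΔT = 7.9/(1−0.559) = 17.9138 K.
Without water-vapor: g' = 0.137, ΔT' = 7.9/(1−0.137) = 9.1541 K.
Change = 9.1541 − 17.9138 = -8.76 K.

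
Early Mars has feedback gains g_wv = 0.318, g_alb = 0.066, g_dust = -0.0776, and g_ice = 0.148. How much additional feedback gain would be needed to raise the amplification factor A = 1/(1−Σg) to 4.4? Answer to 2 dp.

0.32

Current total gain = 0.4544.
Target gain for A = 4.4: g* = 1 − 1/4.4 = 0.7727.
Additional gain needed = 0.7727 − 0.4544 = 0.32.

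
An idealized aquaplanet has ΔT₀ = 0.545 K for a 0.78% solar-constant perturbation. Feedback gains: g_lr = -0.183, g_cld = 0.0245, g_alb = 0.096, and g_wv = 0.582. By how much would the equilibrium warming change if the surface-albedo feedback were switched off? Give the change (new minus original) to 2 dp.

Original: g = 0.5195, ΔT = 0.545/(1−0.5195) = 1.1342 K.
Without surface-albedo: g' = 0.4235, ΔT' = 0.545/(1−0.4235) = 0.9454 K.
Change = 0.9454 − 1.1342 = -0.19 K.

-0.19 K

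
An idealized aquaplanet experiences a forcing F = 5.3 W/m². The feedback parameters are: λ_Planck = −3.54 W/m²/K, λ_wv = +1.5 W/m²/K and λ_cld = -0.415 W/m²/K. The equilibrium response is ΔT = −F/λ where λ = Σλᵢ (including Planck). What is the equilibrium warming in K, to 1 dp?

2.2 K

Net feedback parameter λ = (−3.54) + (+1.5) + (-0.415) = -2.455 W/m²/K.
ΔT = −F/λ = −5.3/(-2.455) = 2.2 K.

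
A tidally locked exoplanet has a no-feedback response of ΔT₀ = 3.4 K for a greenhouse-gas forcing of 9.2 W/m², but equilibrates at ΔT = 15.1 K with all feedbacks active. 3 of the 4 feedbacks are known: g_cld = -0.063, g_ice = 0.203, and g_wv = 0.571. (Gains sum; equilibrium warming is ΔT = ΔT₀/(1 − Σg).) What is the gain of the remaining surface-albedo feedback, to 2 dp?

Amplification A = ΔT/ΔT₀ = 15.1/3.4 = 4.441.
Total gain g = 1 − 1/A = 1 − 1/4.441 = 0.7748.
Known gains sum to -0.063 + 0.203 + 0.571 = 0.711.
g_alb = 0.7748 − 0.711 = 0.06.

0.06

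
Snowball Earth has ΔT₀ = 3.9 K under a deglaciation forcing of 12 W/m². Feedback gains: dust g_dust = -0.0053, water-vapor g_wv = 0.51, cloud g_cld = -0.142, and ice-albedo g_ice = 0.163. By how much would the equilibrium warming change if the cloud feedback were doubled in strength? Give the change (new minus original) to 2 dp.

Original: g = 0.5257, ΔT = 3.9/(1−0.5257) = 8.2226 K.
With doubled cloud: g' = 0.3837, ΔT' = 3.9/(1−0.3837) = 6.3281 K.
Change = 6.3281 − 8.2226 = -1.89 K.

-1.89 K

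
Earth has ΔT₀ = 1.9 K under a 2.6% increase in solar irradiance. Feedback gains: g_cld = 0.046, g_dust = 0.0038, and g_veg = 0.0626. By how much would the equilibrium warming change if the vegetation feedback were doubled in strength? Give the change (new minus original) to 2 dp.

Original: g = 0.1124, ΔT = 1.9/(1−0.1124) = 2.1406 K.
With doubled vegetation: g' = 0.175, ΔT' = 1.9/(1−0.175) = 2.3030 K.
Change = 2.3030 − 2.1406 = 0.16 K.

0.16 K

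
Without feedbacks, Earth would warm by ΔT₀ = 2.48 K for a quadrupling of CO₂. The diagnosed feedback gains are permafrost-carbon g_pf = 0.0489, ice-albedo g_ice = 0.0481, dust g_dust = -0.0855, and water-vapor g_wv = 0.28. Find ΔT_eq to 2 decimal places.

3.50 K

Total gain g = 0.0489 + 0.0481 − 0.0855 + 0.28 = 0.2915.
Amplification A = 1/(1 − 0.2915) = 1.411.
ΔT = 2.48 × 1.411 = 3.50 K.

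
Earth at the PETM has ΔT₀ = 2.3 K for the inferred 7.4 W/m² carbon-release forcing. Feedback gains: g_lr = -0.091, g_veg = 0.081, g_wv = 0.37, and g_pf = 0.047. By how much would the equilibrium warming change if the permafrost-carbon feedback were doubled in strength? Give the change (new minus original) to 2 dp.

0.33 K

Original: g = 0.407, ΔT = 2.3/(1−0.407) = 3.8786 K.
With doubled permafrost-carbon: g' = 0.454, ΔT' = 2.3/(1−0.454) = 4.2125 K.
Change = 4.2125 − 3.8786 = 0.33 K.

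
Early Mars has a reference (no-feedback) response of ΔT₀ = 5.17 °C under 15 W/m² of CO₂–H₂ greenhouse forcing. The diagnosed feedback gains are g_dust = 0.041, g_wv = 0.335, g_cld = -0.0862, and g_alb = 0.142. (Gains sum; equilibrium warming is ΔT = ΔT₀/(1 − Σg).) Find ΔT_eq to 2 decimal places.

9.10 °C

Total gain g = 0.041 + 0.335 − 0.0862 + 0.142 = 0.4318.
Amplification A = 1/(1 − 0.4318) = 1.76.
ΔT = 5.17 × 1.76 = 9.10 °C.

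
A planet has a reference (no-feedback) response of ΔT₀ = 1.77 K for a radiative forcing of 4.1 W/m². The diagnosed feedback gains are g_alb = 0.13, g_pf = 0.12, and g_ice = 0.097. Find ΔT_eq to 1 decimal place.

Total gain g = 0.13 + 0.12 + 0.097 = 0.347.
Amplification A = 1/(1 − 0.347) = 1.531.
ΔT = 1.77 × 1.531 = 2.7 K.

2.7 K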